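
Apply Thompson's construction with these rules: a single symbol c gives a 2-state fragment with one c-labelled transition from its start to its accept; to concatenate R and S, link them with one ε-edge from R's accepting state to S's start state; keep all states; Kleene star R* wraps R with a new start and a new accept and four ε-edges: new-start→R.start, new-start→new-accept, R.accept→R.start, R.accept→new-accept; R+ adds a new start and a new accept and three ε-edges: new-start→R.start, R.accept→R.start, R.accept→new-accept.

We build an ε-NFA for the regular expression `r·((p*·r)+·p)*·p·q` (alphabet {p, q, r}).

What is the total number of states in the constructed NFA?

18

Per subexpression:
Each of the 6 symbol leaves contributes a 2-state fragment.
  p* → 4 states
  p*·r → 6 states
  (p*·r)+ → 8 states
  (p*·r)+·p → 10 states
  ((p*·r)+·p)* → 12 states
  r·((p*·r)+·p)*·p·q → 18 states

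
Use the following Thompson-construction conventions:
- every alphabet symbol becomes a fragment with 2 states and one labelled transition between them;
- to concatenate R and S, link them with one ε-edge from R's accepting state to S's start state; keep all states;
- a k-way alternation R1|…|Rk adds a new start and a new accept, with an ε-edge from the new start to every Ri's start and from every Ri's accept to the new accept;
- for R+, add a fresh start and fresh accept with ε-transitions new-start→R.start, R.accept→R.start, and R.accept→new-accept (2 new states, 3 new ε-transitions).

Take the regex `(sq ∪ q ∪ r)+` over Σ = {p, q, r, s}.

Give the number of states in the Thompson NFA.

12

Per subexpression:
Each of the 4 symbol leaves contributes a 2-state fragment.
  sq : 4 states
  sq ∪ q ∪ r : 10 states
  (sq ∪ q ∪ r)+ : 12 states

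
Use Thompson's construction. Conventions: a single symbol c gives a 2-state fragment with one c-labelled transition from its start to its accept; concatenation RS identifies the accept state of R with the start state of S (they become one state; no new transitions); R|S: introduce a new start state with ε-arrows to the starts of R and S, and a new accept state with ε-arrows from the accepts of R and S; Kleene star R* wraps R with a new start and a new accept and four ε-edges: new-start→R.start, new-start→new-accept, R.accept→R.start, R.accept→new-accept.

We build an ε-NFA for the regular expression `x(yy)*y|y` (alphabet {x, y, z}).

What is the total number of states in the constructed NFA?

11

Building bottom-up:
Each of the 5 symbol leaves contributes a 2-state fragment.
  yy = 3 states
  (yy)* = 5 states
  x(yy)*y = 7 states
  x(yy)*y|y = 11 states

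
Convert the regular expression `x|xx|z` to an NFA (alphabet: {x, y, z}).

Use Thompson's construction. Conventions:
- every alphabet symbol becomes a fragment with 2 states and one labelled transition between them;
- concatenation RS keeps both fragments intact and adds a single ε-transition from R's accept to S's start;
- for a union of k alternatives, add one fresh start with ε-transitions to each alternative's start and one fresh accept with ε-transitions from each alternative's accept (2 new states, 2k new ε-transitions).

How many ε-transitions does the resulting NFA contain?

Bottom-up over the parse tree:
Each of the 4 symbol leaves contributes 0 ε-transitions.
  xx → 1 ε-transition
  x|xx|z → 7 ε-transitions

7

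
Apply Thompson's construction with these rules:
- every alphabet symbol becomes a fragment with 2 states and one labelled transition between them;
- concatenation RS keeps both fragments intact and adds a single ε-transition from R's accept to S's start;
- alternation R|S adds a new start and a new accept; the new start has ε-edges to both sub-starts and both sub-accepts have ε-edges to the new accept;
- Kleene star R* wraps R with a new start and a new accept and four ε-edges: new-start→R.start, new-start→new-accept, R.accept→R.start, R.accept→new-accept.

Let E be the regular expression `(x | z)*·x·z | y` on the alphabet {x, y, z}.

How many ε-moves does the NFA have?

By structural recursion:
Each of the 5 symbol leaves contributes 0 ε-transitions.
  x | z : 4 ε-transitions
  (x | z)* : 8 ε-transitions
  (x | z)*·x·z : 10 ε-transitions
  (x | z)*·x·z | y : 14 ε-transitions

14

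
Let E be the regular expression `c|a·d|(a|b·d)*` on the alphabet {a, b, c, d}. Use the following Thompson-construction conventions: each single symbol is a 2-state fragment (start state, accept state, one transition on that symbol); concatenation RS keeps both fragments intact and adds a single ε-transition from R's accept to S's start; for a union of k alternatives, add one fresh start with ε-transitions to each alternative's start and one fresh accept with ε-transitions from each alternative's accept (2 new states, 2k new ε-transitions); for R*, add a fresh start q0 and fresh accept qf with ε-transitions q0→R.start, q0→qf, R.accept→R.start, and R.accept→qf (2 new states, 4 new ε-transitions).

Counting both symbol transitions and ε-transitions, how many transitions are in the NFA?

22

Per subexpression:
Each of the 6 symbol leaves contributes 1 transition (1 symbol, 0 ε).
  a·d = 3 transitions (2 symbol, 1 ε)
  b·d = 3 transitions (2 symbol, 1 ε)
  a|b·d = 8 transitions (3 symbol, 5 ε)
  (a|b·d)* = 12 transitions (3 symbol, 9 ε)
  c|a·d|(a|b·d)* = 22 transitions (6 symbol, 16 ε)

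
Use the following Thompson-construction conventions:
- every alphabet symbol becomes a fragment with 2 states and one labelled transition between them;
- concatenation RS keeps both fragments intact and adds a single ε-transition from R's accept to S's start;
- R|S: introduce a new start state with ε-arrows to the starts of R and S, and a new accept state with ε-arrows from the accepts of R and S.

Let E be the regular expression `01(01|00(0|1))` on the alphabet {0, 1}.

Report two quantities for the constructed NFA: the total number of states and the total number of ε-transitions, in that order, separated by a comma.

By structural recursion:
Each of the 8 symbol leaves contributes 2 states and 0 ε-transitions.
  01 → 4 states, 1 ε-transition
  0|1 → 6 states, 4 ε-transitions
  00(0|1) → 10 states, 6 ε-transitions
  01|00(0|1) → 16 states, 11 ε-transitions
  01(01|00(0|1)) → 20 states, 13 ε-transitions

20, 13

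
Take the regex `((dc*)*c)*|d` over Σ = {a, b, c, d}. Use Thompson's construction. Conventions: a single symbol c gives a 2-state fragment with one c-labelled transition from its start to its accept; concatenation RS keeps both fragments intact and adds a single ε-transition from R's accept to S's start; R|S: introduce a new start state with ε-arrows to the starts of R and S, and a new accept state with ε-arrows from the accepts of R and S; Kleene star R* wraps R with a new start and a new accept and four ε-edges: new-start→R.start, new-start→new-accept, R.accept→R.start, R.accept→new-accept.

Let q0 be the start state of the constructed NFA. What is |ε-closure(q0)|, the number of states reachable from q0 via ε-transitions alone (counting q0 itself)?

Let C(F) = |ε-closure(F.start)| within fragment F, and note whether F accepts ε. Symbol fragments have C = 1 and do not accept ε. Then:
  c* — new start has ε-edges to the inner start and to the new accept, so |closure| = 2 + 1 = 3
  dc* — |closure| equals the left operand's closure size = 1 (its accept is not ε-reachable, so the closure stops there)
  (dc*)* — |closure| = 1 (new start) + 1 (body) + 1 (new accept) = 3
  (dc*)*c — |closure| = 3 + 1 = 4 (closure spills across the concat boundary because the left factor accepts ε)
  ((dc*)*c)* — the star's fresh start ε-reaches both the body's start and the fresh accept: |closure| = 2 + 4 = 6
  ((dc*)*c)*|d — |closure| = 1 (new start) + (6 + 1) + 1 (new accept, since some branch ε-reaches its own accept) = 9

9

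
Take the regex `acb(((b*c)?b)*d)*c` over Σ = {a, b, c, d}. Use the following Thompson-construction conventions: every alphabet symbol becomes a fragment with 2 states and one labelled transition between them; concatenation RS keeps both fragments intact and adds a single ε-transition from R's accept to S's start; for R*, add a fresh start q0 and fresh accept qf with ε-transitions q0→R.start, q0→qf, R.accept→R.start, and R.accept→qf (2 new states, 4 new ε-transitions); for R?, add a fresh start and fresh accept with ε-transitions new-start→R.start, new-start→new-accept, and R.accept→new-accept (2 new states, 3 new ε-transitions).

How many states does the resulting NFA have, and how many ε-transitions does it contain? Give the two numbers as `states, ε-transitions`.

Recursing over subexpressions:
Each of the 8 symbol leaves contributes 2 states and 0 ε-transitions.
  b* — 4 states, 4 ε-transitions
  b*c — 6 states, 5 ε-transitions
  (b*c)? — 8 states, 8 ε-transitions
  (b*c)?b — 10 states, 9 ε-transitions
  ((b*c)?b)* — 12 states, 13 ε-transitions
  ((b*c)?b)*d — 14 states, 14 ε-transitions
  (((b*c)?b)*d)* — 16 states, 18 ε-transitions
  acb(((b*c)?b)*d)*c — 24 states, 22 ε-transitions

24, 22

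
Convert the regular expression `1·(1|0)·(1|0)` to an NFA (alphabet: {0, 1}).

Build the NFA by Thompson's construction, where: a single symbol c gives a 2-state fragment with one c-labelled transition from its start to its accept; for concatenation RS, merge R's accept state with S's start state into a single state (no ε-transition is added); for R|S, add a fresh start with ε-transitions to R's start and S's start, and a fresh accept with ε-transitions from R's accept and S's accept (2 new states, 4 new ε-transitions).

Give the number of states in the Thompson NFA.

Recursing over subexpressions:
Each of the 5 symbol leaves contributes a 2-state fragment.
  1|0 = 6 states
  1|0 = 6 states
  1·(1|0)·(1|0) = 12 states

12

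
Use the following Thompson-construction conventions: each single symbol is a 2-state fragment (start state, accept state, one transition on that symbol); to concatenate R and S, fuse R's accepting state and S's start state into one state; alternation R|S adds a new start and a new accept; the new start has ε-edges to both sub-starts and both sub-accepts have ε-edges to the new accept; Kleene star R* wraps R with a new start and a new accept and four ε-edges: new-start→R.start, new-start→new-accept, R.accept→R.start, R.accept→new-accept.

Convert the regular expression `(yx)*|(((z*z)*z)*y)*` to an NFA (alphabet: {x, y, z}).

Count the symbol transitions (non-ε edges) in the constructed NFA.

Building bottom-up:
Each of the 6 symbol leaves contributes exactly 1 symbol transition.
  yx : 2 symbol transitions
  (yx)* : 2 symbol transitions
  z* : 1 symbol transition
  z*z : 2 symbol transitions
  (z*z)* : 2 symbol transitions
  (z*z)*z : 3 symbol transitions
  ((z*z)*z)* : 3 symbol transitions
  ((z*z)*z)*y : 4 symbol transitions
  (((z*z)*z)*y)* : 4 symbol transitions
  (yx)*|(((z*z)*z)*y)* : 6 symbol transitions

6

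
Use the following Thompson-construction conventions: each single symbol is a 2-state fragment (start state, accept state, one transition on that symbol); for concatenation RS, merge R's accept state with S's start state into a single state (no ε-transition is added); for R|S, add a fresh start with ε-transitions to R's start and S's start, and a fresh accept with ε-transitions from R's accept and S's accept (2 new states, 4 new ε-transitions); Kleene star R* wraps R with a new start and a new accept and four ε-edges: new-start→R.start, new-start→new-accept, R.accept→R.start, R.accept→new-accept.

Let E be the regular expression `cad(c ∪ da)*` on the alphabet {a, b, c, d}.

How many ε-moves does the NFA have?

8

Recursing over subexpressions:
Each of the 6 symbol leaves contributes 0 ε-transitions.
  da → 0 ε-transitions
  c ∪ da → 4 ε-transitions
  (c ∪ da)* → 8 ε-transitions
  cad(c ∪ da)* → 8 ε-transitions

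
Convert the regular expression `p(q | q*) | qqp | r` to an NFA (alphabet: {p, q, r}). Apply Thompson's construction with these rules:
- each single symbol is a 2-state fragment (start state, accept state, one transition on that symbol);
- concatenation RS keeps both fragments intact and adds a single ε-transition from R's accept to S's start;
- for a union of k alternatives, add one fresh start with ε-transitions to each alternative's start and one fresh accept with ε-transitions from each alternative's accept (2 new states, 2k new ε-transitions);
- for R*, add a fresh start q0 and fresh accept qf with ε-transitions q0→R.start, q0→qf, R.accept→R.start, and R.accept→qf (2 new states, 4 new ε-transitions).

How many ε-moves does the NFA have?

Bottom-up over the parse tree:
Each of the 7 symbol leaves contributes 0 ε-transitions.
  q* — 4 ε-transitions
  q | q* — 8 ε-transitions
  p(q | q*) — 9 ε-transitions
  qqp — 2 ε-transitions
  p(q | q*) | qqp | r — 17 ε-transitions

17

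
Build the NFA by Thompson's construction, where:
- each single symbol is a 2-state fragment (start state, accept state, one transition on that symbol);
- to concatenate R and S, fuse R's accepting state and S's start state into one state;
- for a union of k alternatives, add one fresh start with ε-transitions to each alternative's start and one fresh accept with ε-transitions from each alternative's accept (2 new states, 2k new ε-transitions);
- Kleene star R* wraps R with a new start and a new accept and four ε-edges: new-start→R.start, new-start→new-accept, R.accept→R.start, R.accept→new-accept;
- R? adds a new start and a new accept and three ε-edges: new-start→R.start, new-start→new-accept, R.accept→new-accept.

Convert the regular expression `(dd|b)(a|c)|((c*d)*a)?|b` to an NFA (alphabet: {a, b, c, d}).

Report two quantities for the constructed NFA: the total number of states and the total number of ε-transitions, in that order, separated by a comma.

Per subexpression:
Each of the 9 symbol leaves contributes 2 states and 0 ε-transitions.
  dd → 3 states, 0 ε-transitions
  dd|b → 7 states, 4 ε-transitions
  a|c → 6 states, 4 ε-transitions
  (dd|b)(a|c) → 12 states, 8 ε-transitions
  c* → 4 states, 4 ε-transitions
  c*d → 5 states, 4 ε-transitions
  (c*d)* → 7 states, 8 ε-transitions
  (c*d)*a → 8 states, 8 ε-transitions
  ((c*d)*a)? → 10 states, 11 ε-transitions
  (dd|b)(a|c)|((c*d)*a)?|b → 26 states, 25 ε-transitions

26, 25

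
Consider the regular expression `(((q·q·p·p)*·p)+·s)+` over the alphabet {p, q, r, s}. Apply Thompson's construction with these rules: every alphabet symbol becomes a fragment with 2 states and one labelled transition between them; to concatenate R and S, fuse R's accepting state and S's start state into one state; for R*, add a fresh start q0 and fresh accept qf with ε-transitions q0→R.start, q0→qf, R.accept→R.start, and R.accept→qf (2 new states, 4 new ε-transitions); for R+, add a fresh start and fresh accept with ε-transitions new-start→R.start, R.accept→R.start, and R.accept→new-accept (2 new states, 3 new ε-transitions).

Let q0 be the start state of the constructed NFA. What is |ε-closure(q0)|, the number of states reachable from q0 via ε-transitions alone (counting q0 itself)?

5

Work bottom-up. For each fragment F, track |ε-closure(F.start)| and whether F's accept lies in that closure (i.e. whether F accepts ε). A single-symbol fragment has closure size 1 and does not accept ε.
  q·q·p·p : |ε-closure| equals the left operand's closure size = 1 (its accept is not ε-reachable, so the closure stops there)
  (q·q·p·p)* : |ε-closure| = 1 (new start) + 1 (body) + 1 (new accept) = 3
  (q·q·p·p)*·p : |ε-closure| = 3 + (1−1) = 3 (closure spills across the concat boundary because the left factor accepts ε)
  ((q·q·p·p)*·p)+ : new start ε-reaches only the body's start; the new accept needs a symbol first: |ε-closure| = 1 + 3 = 4
  ((q·q·p·p)*·p)+·s : |ε-closure| equals the left operand's closure size = 4 (its accept is not ε-reachable, so the closure stops there)
  (((q·q·p·p)*·p)+·s)+ : |ε-closure| = 1 + 4 = 5 (the body doesn't accept ε, so the new accept is not reached)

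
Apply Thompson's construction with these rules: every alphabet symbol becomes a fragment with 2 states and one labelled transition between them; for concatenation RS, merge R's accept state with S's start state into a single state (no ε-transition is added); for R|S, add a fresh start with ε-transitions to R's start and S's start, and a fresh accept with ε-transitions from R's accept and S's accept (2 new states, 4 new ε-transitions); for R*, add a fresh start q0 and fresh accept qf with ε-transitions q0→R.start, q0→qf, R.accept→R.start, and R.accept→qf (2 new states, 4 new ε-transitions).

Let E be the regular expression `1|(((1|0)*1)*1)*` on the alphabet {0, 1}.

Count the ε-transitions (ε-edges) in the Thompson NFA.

20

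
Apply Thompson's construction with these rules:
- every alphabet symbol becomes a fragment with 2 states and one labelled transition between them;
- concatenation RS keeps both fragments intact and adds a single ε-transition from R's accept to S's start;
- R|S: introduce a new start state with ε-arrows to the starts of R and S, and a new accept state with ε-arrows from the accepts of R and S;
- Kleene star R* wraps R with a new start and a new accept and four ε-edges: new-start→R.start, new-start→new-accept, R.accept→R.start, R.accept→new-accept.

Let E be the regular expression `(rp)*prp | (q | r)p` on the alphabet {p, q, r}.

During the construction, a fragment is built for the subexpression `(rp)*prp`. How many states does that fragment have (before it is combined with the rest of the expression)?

12

Fragment for `(rp)*prp`:
Each of the 5 symbol leaves contributes a 2-state fragment.
  rp → 4 states
  (rp)* → 6 states
  (rp)*prp → 12 states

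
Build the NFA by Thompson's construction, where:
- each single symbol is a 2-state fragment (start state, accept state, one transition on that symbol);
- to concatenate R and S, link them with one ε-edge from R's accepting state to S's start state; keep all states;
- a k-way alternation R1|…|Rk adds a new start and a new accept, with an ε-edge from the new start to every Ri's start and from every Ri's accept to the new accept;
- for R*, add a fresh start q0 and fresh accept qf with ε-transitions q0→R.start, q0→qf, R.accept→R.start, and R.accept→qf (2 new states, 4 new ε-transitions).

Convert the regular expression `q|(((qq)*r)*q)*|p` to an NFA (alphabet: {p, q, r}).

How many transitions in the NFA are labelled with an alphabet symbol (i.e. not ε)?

6

Bottom-up over the parse tree:
Each of the 6 symbol leaves contributes exactly 1 symbol transition.
  qq = 2 symbol transitions
  (qq)* = 2 symbol transitions
  (qq)*r = 3 symbol transitions
  ((qq)*r)* = 3 symbol transitions
  ((qq)*r)*q = 4 symbol transitions
  (((qq)*r)*q)* = 4 symbol transitions
  q|(((qq)*r)*q)*|p = 6 symbol transitions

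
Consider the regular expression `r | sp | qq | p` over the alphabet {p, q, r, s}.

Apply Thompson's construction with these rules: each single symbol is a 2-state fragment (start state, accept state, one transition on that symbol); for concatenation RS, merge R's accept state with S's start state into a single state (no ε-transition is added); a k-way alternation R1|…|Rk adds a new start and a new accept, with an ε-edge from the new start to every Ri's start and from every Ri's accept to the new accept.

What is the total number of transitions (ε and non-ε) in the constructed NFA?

Building bottom-up:
Each of the 6 symbol leaves contributes 1 transition (1 symbol, 0 ε).
  sp — 2 transitions (2 symbol, 0 ε)
  qq — 2 transitions (2 symbol, 0 ε)
  r | sp | qq | p — 14 transitions (6 symbol, 8 ε)

14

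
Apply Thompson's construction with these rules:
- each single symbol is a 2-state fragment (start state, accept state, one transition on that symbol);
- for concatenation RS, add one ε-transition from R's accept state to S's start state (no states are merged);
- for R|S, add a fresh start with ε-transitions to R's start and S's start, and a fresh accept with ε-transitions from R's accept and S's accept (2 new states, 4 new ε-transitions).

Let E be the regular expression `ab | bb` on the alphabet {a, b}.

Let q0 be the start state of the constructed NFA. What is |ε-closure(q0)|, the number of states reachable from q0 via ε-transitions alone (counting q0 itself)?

Work bottom-up. For each fragment F, track |ε-closure(F.start)| and whether F's accept lies in that closure (i.e. whether F accepts ε). A single-symbol fragment has closure size 1 and does not accept ε.
  ab : same as the first factor's closure: |closure| = 1
  bb : |closure| equals the left operand's closure size = 1 (its accept is not ε-reachable, so the closure stops there)
  ab | bb : |closure| = 1 + 1 + 1 = 3 (the new accept is not ε-reachable since no branch accepts ε)

3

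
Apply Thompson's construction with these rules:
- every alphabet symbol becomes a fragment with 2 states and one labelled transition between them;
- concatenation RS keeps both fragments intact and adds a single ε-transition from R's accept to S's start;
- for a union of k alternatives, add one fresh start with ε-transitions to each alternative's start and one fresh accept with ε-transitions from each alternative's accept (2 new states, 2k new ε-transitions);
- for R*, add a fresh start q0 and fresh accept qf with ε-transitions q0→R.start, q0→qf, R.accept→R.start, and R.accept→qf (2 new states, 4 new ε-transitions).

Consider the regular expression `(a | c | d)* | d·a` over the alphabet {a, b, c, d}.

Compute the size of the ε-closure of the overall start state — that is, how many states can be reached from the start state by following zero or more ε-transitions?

9

Compute the ε-closure size of each fragment's start state recursively; a symbol fragment's start has no outgoing ε-edge, so its closure is just itself (size 1).
  a | c | d : new start ε-reaches every alternative's start; none of them accept ε, so the new accept is not reached: |ε-closure| = 1 + 1 + 1 + 1 = 4
  (a | c | d)* : |ε-closure| = 1 (new start) + 4 (body) + 1 (new accept) = 6
  d·a : |ε-closure| equals the left operand's closure size = 1 (its accept is not ε-reachable, so the closure stops there)
  (a | c | d)* | d·a : new start ε-reaches every alternative's start; at least one alternative accepts ε, so the union's new accept is reached too: |ε-closure| = 1 + 6 + 1 + 1 = 9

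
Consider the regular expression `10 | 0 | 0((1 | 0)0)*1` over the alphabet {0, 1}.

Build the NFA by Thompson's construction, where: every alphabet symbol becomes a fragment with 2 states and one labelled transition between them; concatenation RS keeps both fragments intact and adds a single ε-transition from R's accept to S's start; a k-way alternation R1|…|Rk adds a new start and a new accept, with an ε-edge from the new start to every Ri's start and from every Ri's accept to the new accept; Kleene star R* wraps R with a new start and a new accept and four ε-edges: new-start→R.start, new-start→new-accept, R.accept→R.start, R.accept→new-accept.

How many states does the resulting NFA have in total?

Recursing over subexpressions:
Each of the 8 symbol leaves contributes a 2-state fragment.
  10 = 4 states
  1 | 0 = 6 states
  (1 | 0)0 = 8 states
  ((1 | 0)0)* = 10 states
  0((1 | 0)0)*1 = 14 states
  10 | 0 | 0((1 | 0)0)*1 = 22 states

22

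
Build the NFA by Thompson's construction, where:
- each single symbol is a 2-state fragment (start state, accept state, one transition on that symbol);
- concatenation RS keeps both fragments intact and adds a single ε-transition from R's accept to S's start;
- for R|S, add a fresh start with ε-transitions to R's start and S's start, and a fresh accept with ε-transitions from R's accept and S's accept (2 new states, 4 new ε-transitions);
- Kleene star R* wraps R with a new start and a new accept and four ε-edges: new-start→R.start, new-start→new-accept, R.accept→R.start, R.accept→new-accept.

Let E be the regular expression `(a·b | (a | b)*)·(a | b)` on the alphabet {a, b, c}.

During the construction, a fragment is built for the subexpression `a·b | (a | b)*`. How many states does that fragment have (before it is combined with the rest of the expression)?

14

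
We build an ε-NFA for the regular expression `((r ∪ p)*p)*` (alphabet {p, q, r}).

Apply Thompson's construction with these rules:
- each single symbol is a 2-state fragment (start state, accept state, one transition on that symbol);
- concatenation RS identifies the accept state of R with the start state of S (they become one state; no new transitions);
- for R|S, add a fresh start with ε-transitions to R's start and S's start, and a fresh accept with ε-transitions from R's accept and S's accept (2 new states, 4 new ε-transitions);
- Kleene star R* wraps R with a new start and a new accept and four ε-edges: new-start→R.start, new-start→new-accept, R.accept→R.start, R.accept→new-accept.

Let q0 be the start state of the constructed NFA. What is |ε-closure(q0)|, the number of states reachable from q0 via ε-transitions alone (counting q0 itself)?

Compute the ε-closure size of each fragment's start state recursively; a symbol fragment's start has no outgoing ε-edge, so its closure is just itself (size 1).
  r ∪ p — |closure| = 1 + 1 + 1 = 3 (the new accept is not ε-reachable since no branch accepts ε)
  (r ∪ p)* — new start has ε-edges to the inner start and to the new accept, so |closure| = 2 + 3 = 5
  (r ∪ p)*p — the left operand accepts ε, so the closure extends into the next operand (the shared merged state is already counted); |closure| = 5 + (1−1) = 5
  ((r ∪ p)*p)* — |closure| = 1 (new start) + 5 (body) + 1 (new accept) = 7

7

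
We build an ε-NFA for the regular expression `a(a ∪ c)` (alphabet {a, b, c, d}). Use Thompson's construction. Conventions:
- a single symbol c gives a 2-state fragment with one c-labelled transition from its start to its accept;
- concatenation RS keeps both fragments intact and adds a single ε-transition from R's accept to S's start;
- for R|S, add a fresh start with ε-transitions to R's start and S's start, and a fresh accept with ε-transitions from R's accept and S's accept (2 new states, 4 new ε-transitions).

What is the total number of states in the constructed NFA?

8

By structural recursion:
Each of the 3 symbol leaves contributes a 2-state fragment.
  a ∪ c = 6 states
  a(a ∪ c) = 8 states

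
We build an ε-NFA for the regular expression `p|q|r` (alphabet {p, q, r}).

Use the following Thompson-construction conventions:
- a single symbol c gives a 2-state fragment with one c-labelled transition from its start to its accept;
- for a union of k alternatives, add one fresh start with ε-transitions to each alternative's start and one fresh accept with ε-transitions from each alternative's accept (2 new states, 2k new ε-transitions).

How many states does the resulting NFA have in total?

8

Per subexpression:
Each of the 3 symbol leaves contributes a 2-state fragment.
  p|q|r → 8 states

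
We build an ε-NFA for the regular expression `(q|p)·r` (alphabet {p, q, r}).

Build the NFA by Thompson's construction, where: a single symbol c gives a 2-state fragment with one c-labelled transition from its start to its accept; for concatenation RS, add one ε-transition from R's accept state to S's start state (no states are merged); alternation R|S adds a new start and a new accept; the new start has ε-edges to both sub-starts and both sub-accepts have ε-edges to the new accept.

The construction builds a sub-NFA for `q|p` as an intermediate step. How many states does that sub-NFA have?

6

Fragment for `q|p`:
Each of the 2 symbol leaves contributes a 2-state fragment.
  q|p = 6 states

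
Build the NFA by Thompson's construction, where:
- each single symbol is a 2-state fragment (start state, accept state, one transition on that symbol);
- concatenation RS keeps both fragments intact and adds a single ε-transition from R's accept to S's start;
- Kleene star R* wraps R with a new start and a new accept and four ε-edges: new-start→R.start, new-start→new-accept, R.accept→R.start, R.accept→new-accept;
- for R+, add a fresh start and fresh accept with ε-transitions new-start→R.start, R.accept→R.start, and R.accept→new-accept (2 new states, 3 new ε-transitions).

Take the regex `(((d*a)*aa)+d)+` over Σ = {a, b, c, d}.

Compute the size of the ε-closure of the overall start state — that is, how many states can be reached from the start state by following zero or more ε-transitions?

Compute the ε-closure size of each fragment's start state recursively; a symbol fragment's start has no outgoing ε-edge, so its closure is just itself (size 1).
  d* → the star's fresh start ε-reaches both the body's start and the fresh accept: |ε-closure| = 2 + 1 = 3
  d*a → |ε-closure| = 3 + 1 = 4 (closure spills across the concat boundary because the left factor accepts ε)
  (d*a)* → the star's fresh start ε-reaches both the body's start and the fresh accept: |ε-closure| = 2 + 4 = 6
  (d*a)*aa → |ε-closure| = 6 + 1 = 7 (closure spills across the concat boundary because the left factor accepts ε)
  ((d*a)*aa)+ → new start ε-reaches only the body's start; the new accept needs a symbol first: |ε-closure| = 1 + 7 = 8
  ((d*a)*aa)+d → same as the first factor's closure: |ε-closure| = 8
  (((d*a)*aa)+d)+ → new start ε-reaches only the body's start; the new accept needs a symbol first: |ε-closure| = 1 + 8 = 9

9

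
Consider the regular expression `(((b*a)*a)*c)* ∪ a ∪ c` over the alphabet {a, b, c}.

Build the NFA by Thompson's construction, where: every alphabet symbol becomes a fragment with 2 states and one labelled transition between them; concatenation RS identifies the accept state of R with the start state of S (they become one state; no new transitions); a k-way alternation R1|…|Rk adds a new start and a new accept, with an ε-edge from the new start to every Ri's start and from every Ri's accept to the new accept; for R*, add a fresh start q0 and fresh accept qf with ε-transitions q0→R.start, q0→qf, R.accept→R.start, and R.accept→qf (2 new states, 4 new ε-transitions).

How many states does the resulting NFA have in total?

19

Recursing over subexpressions:
Each of the 6 symbol leaves contributes a 2-state fragment.
  b* → 4 states
  b*a → 5 states
  (b*a)* → 7 states
  (b*a)*a → 8 states
  ((b*a)*a)* → 10 states
  ((b*a)*a)*c → 11 states
  (((b*a)*a)*c)* → 13 states
  (((b*a)*a)*c)* ∪ a ∪ c → 19 states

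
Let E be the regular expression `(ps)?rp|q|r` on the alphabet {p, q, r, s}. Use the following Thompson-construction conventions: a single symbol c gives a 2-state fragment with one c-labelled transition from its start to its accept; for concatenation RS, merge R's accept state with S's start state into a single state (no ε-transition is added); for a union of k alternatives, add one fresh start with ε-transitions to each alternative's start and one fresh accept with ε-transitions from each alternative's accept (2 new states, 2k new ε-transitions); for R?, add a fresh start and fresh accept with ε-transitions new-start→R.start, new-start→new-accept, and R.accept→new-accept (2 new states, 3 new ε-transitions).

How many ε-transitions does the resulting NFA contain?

9

Per subexpression:
Each of the 6 symbol leaves contributes 0 ε-transitions.
  ps = 0 ε-transitions
  (ps)? = 3 ε-transitions
  (ps)?rp = 3 ε-transitions
  (ps)?rp|q|r = 9 ε-transitions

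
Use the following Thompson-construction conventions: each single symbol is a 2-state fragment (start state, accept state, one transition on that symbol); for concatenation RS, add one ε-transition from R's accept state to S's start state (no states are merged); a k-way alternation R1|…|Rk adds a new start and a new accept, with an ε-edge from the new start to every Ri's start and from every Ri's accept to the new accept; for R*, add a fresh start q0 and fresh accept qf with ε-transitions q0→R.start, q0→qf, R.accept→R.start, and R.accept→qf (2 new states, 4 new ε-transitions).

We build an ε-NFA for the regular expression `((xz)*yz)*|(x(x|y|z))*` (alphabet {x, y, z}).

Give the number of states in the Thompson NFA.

Per subexpression:
Each of the 8 symbol leaves contributes a 2-state fragment.
  xz — 4 states
  (xz)* — 6 states
  (xz)*yz — 10 states
  ((xz)*yz)* — 12 states
  x|y|z — 8 states
  x(x|y|z) — 10 states
  (x(x|y|z))* — 12 states
  ((xz)*yz)*|(x(x|y|z))* — 26 states

26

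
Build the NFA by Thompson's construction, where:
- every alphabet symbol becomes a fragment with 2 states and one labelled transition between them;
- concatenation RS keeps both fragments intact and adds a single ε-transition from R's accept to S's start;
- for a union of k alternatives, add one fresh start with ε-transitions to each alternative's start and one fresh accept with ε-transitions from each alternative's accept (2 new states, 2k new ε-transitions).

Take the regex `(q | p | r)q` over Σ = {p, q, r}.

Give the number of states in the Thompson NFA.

10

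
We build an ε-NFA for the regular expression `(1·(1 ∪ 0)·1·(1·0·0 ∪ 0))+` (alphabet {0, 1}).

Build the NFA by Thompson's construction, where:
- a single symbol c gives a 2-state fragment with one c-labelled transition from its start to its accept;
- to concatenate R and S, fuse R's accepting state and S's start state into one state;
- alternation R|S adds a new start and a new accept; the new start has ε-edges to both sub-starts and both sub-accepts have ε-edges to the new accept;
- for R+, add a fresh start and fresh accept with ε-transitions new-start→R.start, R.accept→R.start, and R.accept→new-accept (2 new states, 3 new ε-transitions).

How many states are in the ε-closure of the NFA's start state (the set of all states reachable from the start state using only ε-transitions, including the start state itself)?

2

Compute the ε-closure size of each fragment's start state recursively; a symbol fragment's start has no outgoing ε-edge, so its closure is just itself (size 1).
  1 ∪ 0 → C = 1 + 1 + 1 = 3 (the new accept is not ε-reachable since no branch accepts ε)
  1·0·0 → same as the first factor's closure: C = 1
  1·0·0 ∪ 0 → new start ε-reaches every alternative's start; none of them accept ε, so the new accept is not reached: C = 1 + 1 + 1 = 3
  1·(1 ∪ 0)·1·(1·0·0 ∪ 0) → same as the first factor's closure: C = 1
  (1·(1 ∪ 0)·1·(1·0·0 ∪ 0))+ → C = 1 + 1 = 2 (the body doesn't accept ε, so the new accept is not reached)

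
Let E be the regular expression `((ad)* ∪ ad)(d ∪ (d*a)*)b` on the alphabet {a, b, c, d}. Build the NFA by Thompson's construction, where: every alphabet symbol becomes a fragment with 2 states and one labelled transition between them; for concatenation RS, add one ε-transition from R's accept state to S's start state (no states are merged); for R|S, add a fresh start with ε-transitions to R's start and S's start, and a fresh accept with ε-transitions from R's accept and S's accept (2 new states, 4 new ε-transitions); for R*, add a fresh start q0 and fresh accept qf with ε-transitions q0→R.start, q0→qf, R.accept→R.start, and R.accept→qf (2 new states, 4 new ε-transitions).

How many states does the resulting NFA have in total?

26

Per subexpression:
Each of the 8 symbol leaves contributes a 2-state fragment.
  ad : 4 states
  (ad)* : 6 states
  ad : 4 states
  (ad)* ∪ ad : 12 states
  d* : 4 states
  d*a : 6 states
  (d*a)* : 8 states
  d ∪ (d*a)* : 12 states
  ((ad)* ∪ ad)(d ∪ (d*a)*)b : 26 states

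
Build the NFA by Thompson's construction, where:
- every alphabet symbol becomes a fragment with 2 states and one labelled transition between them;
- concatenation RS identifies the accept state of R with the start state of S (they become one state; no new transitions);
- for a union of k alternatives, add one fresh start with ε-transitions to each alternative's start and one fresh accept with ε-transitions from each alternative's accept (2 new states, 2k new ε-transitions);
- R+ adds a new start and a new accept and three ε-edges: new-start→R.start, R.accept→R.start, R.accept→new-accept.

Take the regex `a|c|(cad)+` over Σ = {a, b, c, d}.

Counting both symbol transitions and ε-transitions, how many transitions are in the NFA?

14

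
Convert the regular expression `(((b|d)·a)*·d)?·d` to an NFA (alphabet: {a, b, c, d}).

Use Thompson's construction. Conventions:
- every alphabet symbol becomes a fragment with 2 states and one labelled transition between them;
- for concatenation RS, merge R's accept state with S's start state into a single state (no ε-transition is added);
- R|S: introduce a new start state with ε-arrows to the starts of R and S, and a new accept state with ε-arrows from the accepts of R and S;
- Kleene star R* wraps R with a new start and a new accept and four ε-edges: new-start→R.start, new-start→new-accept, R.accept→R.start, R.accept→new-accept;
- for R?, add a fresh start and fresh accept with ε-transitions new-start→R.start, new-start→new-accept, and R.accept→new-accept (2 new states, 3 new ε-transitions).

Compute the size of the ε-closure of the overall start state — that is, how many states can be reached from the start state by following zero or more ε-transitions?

Work bottom-up. For each fragment F, track |ε-closure(F.start)| and whether F's accept lies in that closure (i.e. whether F accepts ε). A single-symbol fragment has closure size 1 and does not accept ε.
  b|d : C = 1 + 1 + 1 = 3 (the new accept is not ε-reachable since no branch accepts ε)
  (b|d)·a : C equals the left operand's closure size = 3 (its accept is not ε-reachable, so the closure stops there)
  ((b|d)·a)* : the star's fresh start ε-reaches both the body's start and the fresh accept: C = 2 + 3 = 5
  ((b|d)·a)*·d : the left operand accepts ε, so the closure extends into the next operand (the shared merged state is already counted); C = 5 + (1−1) = 5
  (((b|d)·a)*·d)? : new start has ε-edges to the inner start and to the new accept, so C = 2 + 5 = 7
  (((b|d)·a)*·d)?·d : the left operand accepts ε, so the closure extends into the next operand (the shared merged state is already counted); C = 7 + (1−1) = 7

7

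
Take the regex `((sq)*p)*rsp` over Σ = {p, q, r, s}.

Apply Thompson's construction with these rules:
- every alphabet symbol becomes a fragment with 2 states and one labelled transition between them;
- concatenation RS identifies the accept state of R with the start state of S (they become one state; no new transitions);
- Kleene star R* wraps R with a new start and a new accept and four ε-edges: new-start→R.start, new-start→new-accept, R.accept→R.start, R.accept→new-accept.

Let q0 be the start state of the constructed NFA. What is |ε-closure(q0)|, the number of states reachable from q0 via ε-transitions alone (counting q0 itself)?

5

Let C(F) = |ε-closure(F.start)| within fragment F, and note whether F accepts ε. Symbol fragments have C = 1 and do not accept ε. Then:
  sq — |ε-closure| equals the left operand's closure size = 1 (its accept is not ε-reachable, so the closure stops there)
  (sq)* — |ε-closure| = 1 (new start) + 1 (body) + 1 (new accept) = 3
  (sq)*p — |ε-closure| = 3 + (1−1) = 3 (closure spills across the concat boundary because the left factor accepts ε)
  ((sq)*p)* — new start has ε-edges to the inner start and to the new accept, so |ε-closure| = 2 + 3 = 5
  ((sq)*p)*rsp — the left operand accepts ε, so the closure extends into the next operand (the shared merged state is already counted); |ε-closure| = 5 + (1−1) = 5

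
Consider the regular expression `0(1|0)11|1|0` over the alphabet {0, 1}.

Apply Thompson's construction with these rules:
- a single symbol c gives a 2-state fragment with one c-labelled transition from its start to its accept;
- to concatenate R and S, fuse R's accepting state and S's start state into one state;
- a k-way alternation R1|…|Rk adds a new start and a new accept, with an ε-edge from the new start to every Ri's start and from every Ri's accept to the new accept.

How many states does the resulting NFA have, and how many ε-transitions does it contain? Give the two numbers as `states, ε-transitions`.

15, 10

Recursing over subexpressions:
Each of the 7 symbol leaves contributes 2 states and 0 ε-transitions.
  1|0 → 6 states, 4 ε-transitions
  0(1|0)11 → 9 states, 4 ε-transitions
  0(1|0)11|1|0 → 15 states, 10 ε-transitions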